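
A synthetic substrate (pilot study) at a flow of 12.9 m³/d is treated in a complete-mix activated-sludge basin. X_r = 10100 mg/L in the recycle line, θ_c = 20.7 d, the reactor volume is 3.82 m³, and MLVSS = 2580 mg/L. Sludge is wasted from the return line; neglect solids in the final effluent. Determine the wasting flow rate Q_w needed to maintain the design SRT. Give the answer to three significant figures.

Q_w ≈ 0.0471 m³/d

Wasting from the return line (neglecting effluent solids): Q_w = V·X / (θ_c·X_r) = 3.820 × 2580 / (20.7 × 10100) = 0.04714 m³/d.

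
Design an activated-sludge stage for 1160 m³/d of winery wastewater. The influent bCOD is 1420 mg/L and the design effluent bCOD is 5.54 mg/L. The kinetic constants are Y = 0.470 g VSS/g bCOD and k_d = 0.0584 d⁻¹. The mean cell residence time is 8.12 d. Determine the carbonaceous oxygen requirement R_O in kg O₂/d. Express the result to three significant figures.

Observed yield with endogenous decay: Y_obs = Y / (1 + k_d·θ_c) = 0.470 / (1 + 0.0584 × 8.12) = 0.470 / 1.474 = 0.3188 g VSS/g bCOD.
Q·(S₀ − S) = 1160 × (1420 − 5.54) × 10⁻³ = 1641 kg/d removed.
P_X = Y_obs·Q·(S₀ − S) = 0.3188 × 1641 = 523.1 kg VSS/d.
R_O = Q·(S₀ − S) − 1.42·P_X = 1641 − 1.42 × 523.1 = 898.0 kg O₂/d.

R_O ≈ 898 kg O₂/d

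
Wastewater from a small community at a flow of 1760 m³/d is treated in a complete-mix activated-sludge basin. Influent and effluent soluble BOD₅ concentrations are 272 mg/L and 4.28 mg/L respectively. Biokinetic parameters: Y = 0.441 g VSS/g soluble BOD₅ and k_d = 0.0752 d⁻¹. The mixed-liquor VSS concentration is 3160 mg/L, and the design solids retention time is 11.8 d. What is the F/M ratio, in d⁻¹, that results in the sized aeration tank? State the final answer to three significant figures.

Steady-state biomass mass balance: V·X·(1 + k_d·θ_c) = Y·Q·(S₀ − S)·θ_c, so V = 0.441 × 1760 × (272 − 4.28) × 11.8 / [3160 × (1 + 0.0752 × 11.8)] = 2.45×10^6 / 5964 = 411.1 m³.
Food-to-microorganism ratio F/M = Q S₀ / (V X) = 1760 × 272 / (411.1 × 3160) = 0.3685 d⁻¹.

F/M ≈ 0.368 d⁻¹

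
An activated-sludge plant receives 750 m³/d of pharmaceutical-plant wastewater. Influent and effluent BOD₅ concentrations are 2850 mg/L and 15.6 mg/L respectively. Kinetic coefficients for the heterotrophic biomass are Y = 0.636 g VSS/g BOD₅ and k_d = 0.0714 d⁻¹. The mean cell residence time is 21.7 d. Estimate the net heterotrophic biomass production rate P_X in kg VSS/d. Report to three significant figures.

P_X ≈ 530 kg VSS/d

The observed yield is Y_obs = Y/(1 + k_d·θ_c) = 0.636 / (1 + 0.0714 × 21.7) = 0.636 / 2.549 = 0.2495 g VSS per g BOD₅ removed.
Substrate removed = Q·(S₀ − S) = 750 m³/d × (2850 − 15.6) g/m³ = 2.13×10^6 g/d = 2126 kg/d.
So the net sludge growth is P_X = 0.2495 × 2126 = 530.3 kg VSS/d.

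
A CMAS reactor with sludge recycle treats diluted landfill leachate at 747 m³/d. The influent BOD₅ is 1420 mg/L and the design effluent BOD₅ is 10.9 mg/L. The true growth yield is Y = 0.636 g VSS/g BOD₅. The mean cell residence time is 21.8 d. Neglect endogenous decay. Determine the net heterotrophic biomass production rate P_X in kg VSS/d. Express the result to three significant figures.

P_X ≈ 669 kg VSS/d

No decay correction is needed, so Y_obs = Y = 0.636.
Substrate removed = Q·(S₀ − S) = 747 m³/d × (1420 − 10.9) g/m³ = 1.05×10^6 g/d = 1053 kg/d.
Net biomass production P_X = Y_obs × Q·(S₀ − S) = 0.6360 × 1053 = 669.5 kg VSS/d.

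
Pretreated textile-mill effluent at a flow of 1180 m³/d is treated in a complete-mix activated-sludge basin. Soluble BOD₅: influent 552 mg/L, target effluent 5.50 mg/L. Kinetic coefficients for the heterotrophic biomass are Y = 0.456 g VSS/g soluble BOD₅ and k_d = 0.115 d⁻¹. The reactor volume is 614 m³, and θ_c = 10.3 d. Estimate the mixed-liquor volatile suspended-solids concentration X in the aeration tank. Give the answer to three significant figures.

X ≈ 2260 mg/L

X = Y·Q·ΔS·θ_c / [V·(1 + k_d θ_c)] = 0.456 × 1180 × (552 − 5.50) × 10.3 / [614 × (1 + 0.115 × 10.3)] = 2258 mg/L.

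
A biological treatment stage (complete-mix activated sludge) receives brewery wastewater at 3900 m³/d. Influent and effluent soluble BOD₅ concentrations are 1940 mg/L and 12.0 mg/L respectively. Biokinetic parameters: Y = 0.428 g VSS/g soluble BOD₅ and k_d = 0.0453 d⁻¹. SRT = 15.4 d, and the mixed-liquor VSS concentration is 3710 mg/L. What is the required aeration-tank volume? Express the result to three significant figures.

From the SRT design equation V = Y Q (S₀−S) θ_c / [X (1 + k_d θ_c)] = 0.428 × 3900 × (1940 − 12.0) × 15.4 / [3710 × (1 + 0.0453 × 15.4)] = 4.96×10^7 / 6298 = 7869 m³.

V ≈ 7870 m³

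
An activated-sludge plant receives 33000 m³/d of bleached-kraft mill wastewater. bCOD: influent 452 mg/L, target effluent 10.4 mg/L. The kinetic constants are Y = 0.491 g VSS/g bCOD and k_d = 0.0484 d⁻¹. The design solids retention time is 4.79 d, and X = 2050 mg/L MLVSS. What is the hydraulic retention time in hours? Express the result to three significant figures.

τ ≈ 9.87 h

Steady-state biomass mass balance: V·X·(1 + k_d·θ_c) = Y·Q·(S₀ − S)·θ_c, so V = 0.491 × 33000 × (452 − 10.4) × 4.79 / [2050 × (1 + 0.0484 × 4.79)] = 3.43×10^7 / 2525 = 13572 m³.
τ = V/Q = 13572/33000 = 0.4113 d, or 9.871 h.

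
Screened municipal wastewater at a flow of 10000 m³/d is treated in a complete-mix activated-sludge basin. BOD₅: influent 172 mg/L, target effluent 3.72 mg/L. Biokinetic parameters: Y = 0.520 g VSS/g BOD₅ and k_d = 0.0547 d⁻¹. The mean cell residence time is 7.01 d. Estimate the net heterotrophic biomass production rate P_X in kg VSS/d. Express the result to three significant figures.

P_X ≈ 633 kg VSS/d

Y_obs = Y / (1 + k_d θ_c) = 0.520 / (1 + 0.0547 × 7.01) = 0.520 / 1.383 = 0.3759.
Substrate removed = Q·(S₀ − S) = 10000 m³/d × (172 − 3.72) g/m³ = 1.68×10^6 g/d = 1683 kg/d.
Biomass produced: P_X = Y_obs·Q·ΔS = 0.3759 × 1683 ≈ 632.5 kg VSS/d.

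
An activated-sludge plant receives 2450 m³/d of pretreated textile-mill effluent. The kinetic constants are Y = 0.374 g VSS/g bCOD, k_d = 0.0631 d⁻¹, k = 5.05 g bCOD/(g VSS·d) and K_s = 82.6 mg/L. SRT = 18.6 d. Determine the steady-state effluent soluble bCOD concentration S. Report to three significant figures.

For a completely mixed reactor with recycle the Lawrence–McCarty relation gives S = K_s·(1 + k_d·θ_c) / [θ_c·(Y·k − k_d) − 1] = 82.6 × (1 + 0.0631 × 18.6) / [18.6 × (0.374 × 5.05 − 0.0631) − 1] = 179.5 / 32.96 = 5.448 mg/L.

S ≈ 5.45 mg/L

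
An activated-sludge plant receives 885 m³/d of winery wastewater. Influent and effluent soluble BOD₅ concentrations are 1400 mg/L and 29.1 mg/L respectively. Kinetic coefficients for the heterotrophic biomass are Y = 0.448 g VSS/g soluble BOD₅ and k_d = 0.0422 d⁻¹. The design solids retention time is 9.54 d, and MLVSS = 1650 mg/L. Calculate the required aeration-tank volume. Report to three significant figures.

Steady-state biomass mass balance: V·X·(1 + k_d·θ_c) = Y·Q·(S₀ − S)·θ_c, so V = 0.448 × 885 × (1400 − 29.1) × 9.54 / [1650 × (1 + 0.0422 × 9.54)] = 5.19×10^6 / 2314 = 2241 m³.

V ≈ 2240 m³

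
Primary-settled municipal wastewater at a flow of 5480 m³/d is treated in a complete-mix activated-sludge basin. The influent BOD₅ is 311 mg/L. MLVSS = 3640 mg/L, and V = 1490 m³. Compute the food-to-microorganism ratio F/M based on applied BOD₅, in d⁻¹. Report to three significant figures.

F/M ≈ 0.314 d⁻¹

Food-to-microorganism ratio F/M = Q S₀ / (V X) = 5480 × 311 / (1490 × 3640) = 0.3142 d⁻¹.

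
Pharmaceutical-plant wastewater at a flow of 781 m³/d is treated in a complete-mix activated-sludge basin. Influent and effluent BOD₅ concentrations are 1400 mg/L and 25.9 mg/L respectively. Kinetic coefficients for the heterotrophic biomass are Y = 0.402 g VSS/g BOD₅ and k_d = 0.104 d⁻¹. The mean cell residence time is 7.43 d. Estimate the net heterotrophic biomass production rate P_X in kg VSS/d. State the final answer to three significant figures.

Y_obs = Y / (1 + k_d θ_c) = 0.402 / (1 + 0.104 × 7.43) = 0.402 / 1.773 = 0.2268.
ΔS = 1400 − 25.9 = 1374 mg/L, so the substrate removal rate is 781 × 1374/1000 = 1073 kg BOD₅/d.
P_X = Y_obs · Q(S₀ − S) = 0.2268 × 1073 = 243.4 kg VSS/d.

P_X ≈ 243 kg VSS/d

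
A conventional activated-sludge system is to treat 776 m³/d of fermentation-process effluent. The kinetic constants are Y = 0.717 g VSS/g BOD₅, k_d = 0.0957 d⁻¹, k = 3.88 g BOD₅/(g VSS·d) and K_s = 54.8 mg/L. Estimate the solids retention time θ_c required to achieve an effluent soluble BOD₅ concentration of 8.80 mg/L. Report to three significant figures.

From 1/θ_c = Y·k·S/(K_s + S) − k_d: Y·k·S/(K_s+S) = 0.717 × 3.88 × 8.80 / (54.8 + 8.80) = 0.3849 d⁻¹.
Then 1/θ_c = μ − k_d = 0.3849 − 0.0957 = 0.2892 d⁻¹, giving θ_c = 3.458 d.

θ_c ≈ 3.46 d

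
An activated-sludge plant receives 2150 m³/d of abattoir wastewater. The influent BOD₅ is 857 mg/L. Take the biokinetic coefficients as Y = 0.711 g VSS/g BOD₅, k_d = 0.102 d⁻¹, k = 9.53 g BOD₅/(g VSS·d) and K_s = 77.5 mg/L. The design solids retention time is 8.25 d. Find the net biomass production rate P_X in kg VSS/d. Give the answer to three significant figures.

Effluent substrate depends only on kinetics and SRT: S = K_s(1 + k_d θ_c) / [θ_c(Yk − k_d) − 1] = 77.5 × (1 + 0.102 × 8.25) / [8.25 × (0.711 × 9.53 − 0.102) − 1] = 142.7 / 54.06 = 2.640 mg/L.
Correct the yield for decay: Y_obs = Y/(1 + k_d θ_c) = 0.711 / (1 + 0.102 × 8.25) = 0.711 / 1.841 = 0.3861.
Substrate removed = Q·(S₀ − S) = 2150 m³/d × (857 − 2.64) g/m³ = 1.84×10^6 g/d = 1837 kg/d.
P_X = Y_obs · Q(S₀ − S) = 0.3861 × 1837 = 709.2 kg VSS/d.

P_X ≈ 709 kg VSS/d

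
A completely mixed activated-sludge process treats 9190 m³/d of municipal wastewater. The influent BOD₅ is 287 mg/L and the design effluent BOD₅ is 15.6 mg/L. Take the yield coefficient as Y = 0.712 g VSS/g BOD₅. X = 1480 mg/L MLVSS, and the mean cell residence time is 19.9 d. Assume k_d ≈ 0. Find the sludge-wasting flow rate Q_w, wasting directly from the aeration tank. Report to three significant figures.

With k_d = 0 the design equation reduces to V = Y Q (S₀−S) θ_c / X = 0.712 × 9190 × (287 − 15.6) × 19.9 / 1480 = 23878 m³.
With mixed-liquor wasting, θ_c = V/Q_w, so Q_w = V/θ_c = 23878/19.9 = 1200 m³/d.

Q_w ≈ 1200 m³/d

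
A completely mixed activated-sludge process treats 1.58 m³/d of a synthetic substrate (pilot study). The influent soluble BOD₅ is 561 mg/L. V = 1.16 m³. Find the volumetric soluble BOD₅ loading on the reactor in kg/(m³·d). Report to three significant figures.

Volumetric loading L_v = Q·S₀ / V = 1.58 × 561 g/m³ / 1.160 m³ = 764.1 g/(m³·d) = 0.7641 kg soluble BOD₅/(m³·d).

L_v ≈ 0.764 kg soluble BOD₅/(m³·d)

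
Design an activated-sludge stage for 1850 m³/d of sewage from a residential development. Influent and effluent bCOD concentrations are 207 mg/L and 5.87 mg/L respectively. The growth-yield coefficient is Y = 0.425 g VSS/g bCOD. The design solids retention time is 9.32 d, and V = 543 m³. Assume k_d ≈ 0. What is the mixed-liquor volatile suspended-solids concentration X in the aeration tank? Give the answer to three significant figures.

X ≈ 2710 mg/L

X = Y·Q·ΔS·θ_c / V = 0.425 × 1850 × (207 − 5.87) × 9.32 / 543 = 2714 mg/L.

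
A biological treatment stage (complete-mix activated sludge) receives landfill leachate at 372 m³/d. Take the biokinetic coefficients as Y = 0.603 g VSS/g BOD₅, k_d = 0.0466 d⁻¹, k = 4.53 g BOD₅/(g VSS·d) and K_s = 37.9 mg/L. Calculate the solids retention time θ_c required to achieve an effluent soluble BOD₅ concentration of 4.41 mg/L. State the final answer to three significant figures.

At the target effluent, Y k S/(K_s+S) = 0.603×4.53×4.41/42.31 = 0.2847 d⁻¹.
1/θ_c = 0.2847 − 0.0466 = 0.2381 d⁻¹, so θ_c = 4.200 d.

θ_c ≈ 4.20 d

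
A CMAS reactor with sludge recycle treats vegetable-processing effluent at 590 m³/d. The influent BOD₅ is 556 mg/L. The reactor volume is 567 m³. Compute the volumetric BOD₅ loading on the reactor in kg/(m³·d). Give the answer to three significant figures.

L_v ≈ 0.579 kg BOD₅/(m³·d)

Applied BOD₅ load per unit volume = Q·S₀/V = (590 × 556/1000)/567.0 = 0.5786 kg BOD₅·m⁻³·d⁻¹.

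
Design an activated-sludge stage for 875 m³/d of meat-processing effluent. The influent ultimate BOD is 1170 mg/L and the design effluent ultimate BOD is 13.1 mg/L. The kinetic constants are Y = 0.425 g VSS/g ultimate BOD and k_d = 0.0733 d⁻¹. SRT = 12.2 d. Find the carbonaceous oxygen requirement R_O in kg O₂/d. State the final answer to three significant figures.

R_O ≈ 690 kg O₂/d

The observed yield is Y_obs = Y/(1 + k_d·θ_c) = 0.425 / (1 + 0.0733 × 12.2) = 0.425 / 1.894 = 0.2244 g VSS per g ultimate BOD removed.
Substrate removed = Q·(S₀ − S) = 875 m³/d × (1170 − 13.1) g/m³ = 1.01×10^6 g/d = 1012 kg/d.
Net sludge production P_X = 0.2244 × 1012 = 227.1 kg VSS/d.
Carbonaceous O₂ demand = substrate oxidised − cell-mass equivalent = 1012 − 1.42 × 227.1 = 689.8 kg O₂/d.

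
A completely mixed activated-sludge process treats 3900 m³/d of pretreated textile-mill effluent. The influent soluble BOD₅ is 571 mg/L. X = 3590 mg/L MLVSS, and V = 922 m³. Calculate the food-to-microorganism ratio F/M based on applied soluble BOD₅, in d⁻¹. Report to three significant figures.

F/M ≈ 0.673 d⁻¹

F/M = applied load / biomass = Q·S₀/(V·X) = 3900 × 571 / (922.0 × 3590) = 0.6728 d⁻¹.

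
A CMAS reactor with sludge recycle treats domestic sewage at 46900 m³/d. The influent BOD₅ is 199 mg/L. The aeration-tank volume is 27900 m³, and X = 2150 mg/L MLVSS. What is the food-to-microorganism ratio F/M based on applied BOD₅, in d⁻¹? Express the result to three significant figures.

F/M = applied load / biomass = Q·S₀/(V·X) = 46900 × 199 / (27900 × 2150) = 0.1556 d⁻¹.

F/M ≈ 0.156 d⁻¹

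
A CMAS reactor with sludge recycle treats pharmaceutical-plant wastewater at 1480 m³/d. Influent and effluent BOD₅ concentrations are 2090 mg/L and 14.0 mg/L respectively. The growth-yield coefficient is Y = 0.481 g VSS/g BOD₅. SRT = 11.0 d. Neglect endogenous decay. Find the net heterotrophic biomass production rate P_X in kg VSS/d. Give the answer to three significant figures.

P_X ≈ 1480 kg VSS/d

No decay correction is needed, so Y_obs = Y = 0.481.
ΔS = 2090 − 14.0 = 2076 mg/L, so the substrate removal rate is 1480 × 2076/1000 = 3072 kg BOD₅/d.
Biomass produced: P_X = Y_obs·Q·ΔS = 0.4810 × 3072 ≈ 1478 kg VSS/d.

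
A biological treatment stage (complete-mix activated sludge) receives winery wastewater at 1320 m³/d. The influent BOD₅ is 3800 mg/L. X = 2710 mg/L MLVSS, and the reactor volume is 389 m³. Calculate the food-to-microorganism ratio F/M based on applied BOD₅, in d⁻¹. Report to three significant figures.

F/M ≈ 4.76 d⁻¹

Food-to-microorganism ratio F/M = Q S₀ / (V X) = 1320 × 3800 / (389.0 × 2710) = 4.758 d⁻¹.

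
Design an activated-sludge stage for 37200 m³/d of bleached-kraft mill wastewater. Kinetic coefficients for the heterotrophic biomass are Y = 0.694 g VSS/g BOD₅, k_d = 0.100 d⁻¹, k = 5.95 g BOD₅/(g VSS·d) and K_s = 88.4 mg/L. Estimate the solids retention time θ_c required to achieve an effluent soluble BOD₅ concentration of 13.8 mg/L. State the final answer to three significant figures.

θ_c ≈ 2.19 d

From 1/θ_c = Y·k·S/(K_s + S) − k_d: Y·k·S/(K_s+S) = 0.694 × 5.95 × 13.8 / (88.4 + 13.8) = 0.5576 d⁻¹.
1/θ_c = 0.5576 − 0.100 = 0.4576 d⁻¹, so θ_c = 2.185 d.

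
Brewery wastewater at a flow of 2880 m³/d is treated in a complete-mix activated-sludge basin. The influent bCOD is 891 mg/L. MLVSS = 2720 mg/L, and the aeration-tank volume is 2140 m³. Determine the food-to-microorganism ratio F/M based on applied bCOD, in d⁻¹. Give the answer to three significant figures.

F/M ≈ 0.441 d⁻¹

F/M = applied load / biomass = Q·S₀/(V·X) = 2880 × 891 / (2140 × 2720) = 0.4408 d⁻¹.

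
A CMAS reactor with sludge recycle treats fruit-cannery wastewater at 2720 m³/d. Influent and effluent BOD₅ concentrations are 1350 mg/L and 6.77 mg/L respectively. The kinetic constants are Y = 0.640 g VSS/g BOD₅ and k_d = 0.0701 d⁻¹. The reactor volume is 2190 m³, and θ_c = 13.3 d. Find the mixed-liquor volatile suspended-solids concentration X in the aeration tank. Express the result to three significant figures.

X = Y·Q·ΔS·θ_c / [V·(1 + k_d θ_c)] = 0.640 × 2720 × (1350 − 6.77) × 13.3 / [2190 × (1 + 0.0701 × 13.3)] = 7349 mg/L.

X ≈ 7350 mg/L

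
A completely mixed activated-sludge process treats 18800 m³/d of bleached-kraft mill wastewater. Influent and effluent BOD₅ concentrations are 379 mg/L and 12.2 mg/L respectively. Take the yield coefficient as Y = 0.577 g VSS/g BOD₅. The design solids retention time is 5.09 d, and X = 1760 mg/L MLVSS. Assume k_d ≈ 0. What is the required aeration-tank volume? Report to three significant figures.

With k_d = 0 the design equation reduces to V = Y Q (S₀−S) θ_c / X = 0.577 × 18800 × (379 − 12.2) × 5.09 / 1760 = 11507 m³.

V ≈ 11500 m³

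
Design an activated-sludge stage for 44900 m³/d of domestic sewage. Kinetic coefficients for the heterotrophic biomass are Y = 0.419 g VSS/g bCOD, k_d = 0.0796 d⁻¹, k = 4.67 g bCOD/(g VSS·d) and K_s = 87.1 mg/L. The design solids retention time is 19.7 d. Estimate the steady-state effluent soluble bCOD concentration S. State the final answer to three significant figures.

S ≈ 6.22 mg/L

Effluent substrate depends only on kinetics and SRT: S = K_s(1 + k_d θ_c) / [θ_c(Yk − k_d) − 1] = 87.1 × (1 + 0.0796 × 19.7) / [19.7 × (0.419 × 4.67 − 0.0796) − 1] = 223.7 / 35.98 = 6.217 mg/L.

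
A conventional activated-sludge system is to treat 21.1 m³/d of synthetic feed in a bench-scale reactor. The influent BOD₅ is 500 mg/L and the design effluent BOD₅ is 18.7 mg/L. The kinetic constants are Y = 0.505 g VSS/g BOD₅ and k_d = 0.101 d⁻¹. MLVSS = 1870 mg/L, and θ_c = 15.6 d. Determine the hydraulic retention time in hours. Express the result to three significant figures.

τ ≈ 18.9 h

From the SRT design equation V = Y Q (S₀−S) θ_c / [X (1 + k_d θ_c)] = 0.505 × 21.1 × (500 − 18.7) × 15.6 / [1870 × (1 + 0.101 × 15.6)] = 8×10^4 / 4816 = 16.61 m³.
HRT = V/Q = 16.61 m³ / 21.1 m³·d⁻¹ = 0.7872 d × 24 = 18.89 h.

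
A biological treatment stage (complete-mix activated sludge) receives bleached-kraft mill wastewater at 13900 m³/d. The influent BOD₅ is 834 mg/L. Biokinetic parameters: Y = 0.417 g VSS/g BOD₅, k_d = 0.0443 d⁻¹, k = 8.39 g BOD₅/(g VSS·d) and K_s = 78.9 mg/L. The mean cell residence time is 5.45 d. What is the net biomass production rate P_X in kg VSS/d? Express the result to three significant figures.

From the Monod/SRT balance for a CMAS, S = K_s·(1+k_d θ_c)/[θ_c·(Y k − k_d) − 1] = 78.9 × (1 + 0.0443 × 5.45) / [5.45 × (0.417 × 8.39 − 0.0443) − 1] = 97.95 / 17.83 = 5.495 mg/L.
Correct the yield for decay: Y_obs = Y/(1 + k_d θ_c) = 0.417 / (1 + 0.0443 × 5.45) = 0.417 / 1.241 = 0.3359.
Substrate removed = Q·(S₀ − S) = 13900 m³/d × (834 − 5.49) g/m³ = 1.15×10^7 g/d = 11516 kg/d.
P_X = Y_obs · Q(S₀ − S) = 0.3359 × 11516 = 3868 kg VSS/d.

P_X ≈ 3870 kg VSS/d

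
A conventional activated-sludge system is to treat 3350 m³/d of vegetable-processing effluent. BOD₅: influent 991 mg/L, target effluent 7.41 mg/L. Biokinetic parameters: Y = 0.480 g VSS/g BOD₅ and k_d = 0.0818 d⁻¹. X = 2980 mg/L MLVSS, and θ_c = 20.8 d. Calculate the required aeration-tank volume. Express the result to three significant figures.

V ≈ 4090 m³

Rearranging the biomass balance for a CMAS with decay, V = Y·Q·ΔS·θ_c / [X·(1+k_d θ_c)] = 0.480 × 3350 × (991 − 7.41) × 20.8 / [2980 × (1 + 0.0818 × 20.8)] = 3.29×10^7 / 8050 = 4087 m³.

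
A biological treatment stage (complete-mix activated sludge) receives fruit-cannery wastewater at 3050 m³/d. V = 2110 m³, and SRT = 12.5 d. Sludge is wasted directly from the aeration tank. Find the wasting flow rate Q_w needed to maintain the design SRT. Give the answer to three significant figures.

Wasting from the aeration tank: Q_w = V / θ_c = 2110 / 12.5 = 168.8 m³/d.

Q_w ≈ 169 m³/d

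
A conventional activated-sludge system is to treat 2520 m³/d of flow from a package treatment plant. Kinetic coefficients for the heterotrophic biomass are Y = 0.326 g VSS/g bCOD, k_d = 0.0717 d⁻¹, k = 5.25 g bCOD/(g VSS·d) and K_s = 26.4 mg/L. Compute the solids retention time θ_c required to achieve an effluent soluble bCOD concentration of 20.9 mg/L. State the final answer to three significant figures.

θ_c ≈ 1.46 d

At the target effluent, Y k S/(K_s+S) = 0.326×5.25×20.9/47.30 = 0.7562 d⁻¹.
θ_c = 1/(μ − k_d) = 1/(0.7562 − 0.0717) = 1/0.6845 = 1.461 d.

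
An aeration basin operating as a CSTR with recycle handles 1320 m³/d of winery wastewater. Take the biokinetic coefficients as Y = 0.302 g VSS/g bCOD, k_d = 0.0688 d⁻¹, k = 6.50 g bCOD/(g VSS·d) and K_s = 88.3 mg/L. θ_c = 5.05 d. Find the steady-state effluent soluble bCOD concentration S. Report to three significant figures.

From the Monod/SRT balance for a CMAS, S = K_s·(1+k_d θ_c)/[θ_c·(Y k − k_d) − 1] = 88.3 × (1 + 0.0688 × 5.05) / [5.05 × (0.302 × 6.50 − 0.0688) − 1] = 119.0 / 8.566 = 13.89 mg/L.

S ≈ 13.9 mg/L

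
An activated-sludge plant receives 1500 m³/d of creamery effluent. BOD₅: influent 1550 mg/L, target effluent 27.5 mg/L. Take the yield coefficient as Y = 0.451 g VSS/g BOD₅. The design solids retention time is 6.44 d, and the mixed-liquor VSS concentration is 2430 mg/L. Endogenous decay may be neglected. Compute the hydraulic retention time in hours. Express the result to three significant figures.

τ ≈ 43.7 h

V·X = Y·Q·ΔS·θ_c gives V = 0.451 × 1500 × (1550 − 27.5) × 6.44 / 2430 = 2730 m³.
Hydraulic retention time τ = V/Q = 2730 / 1500 = 1.820 d = 43.67 h.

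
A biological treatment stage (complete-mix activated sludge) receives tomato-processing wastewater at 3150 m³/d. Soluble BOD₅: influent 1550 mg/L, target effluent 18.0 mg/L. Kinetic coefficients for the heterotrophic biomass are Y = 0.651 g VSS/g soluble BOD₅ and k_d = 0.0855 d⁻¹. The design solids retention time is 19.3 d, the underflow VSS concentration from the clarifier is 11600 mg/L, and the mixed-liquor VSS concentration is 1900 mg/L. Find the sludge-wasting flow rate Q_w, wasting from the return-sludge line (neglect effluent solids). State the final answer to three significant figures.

Steady-state biomass mass balance: V·X·(1 + k_d·θ_c) = Y·Q·(S₀ − S)·θ_c, so V = 0.651 × 3150 × (1550 − 18.0) × 19.3 / [1900 × (1 + 0.0855 × 19.3)] = 6.06×10^7 / 5035 = 12042 m³.
Q_w = (V·X)/(θ_c X_r) = 12042 × 1900 / (19.3 × 11600) = 102.2 m³/d.

Q_w ≈ 102 m³/d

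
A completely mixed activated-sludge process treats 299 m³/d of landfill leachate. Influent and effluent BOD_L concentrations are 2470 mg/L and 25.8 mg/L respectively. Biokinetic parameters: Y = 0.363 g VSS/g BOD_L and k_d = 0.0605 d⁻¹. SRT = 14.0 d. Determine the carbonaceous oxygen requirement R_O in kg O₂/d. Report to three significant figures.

R_O ≈ 527 kg O₂/d

Correct the yield for decay: Y_obs = Y/(1 + k_d θ_c) = 0.363 / (1 + 0.0605 × 14.0) = 0.363 / 1.847 = 0.1965.
Mass of BOD_L removed per day: Q(S₀ − S) = 299 × 2444 g/m³ = 730.8 kg/d.
Net sludge production P_X = 0.1965 × 730.8 = 143.6 kg VSS/d.
Carbonaceous O₂ demand = substrate oxidised − cell-mass equivalent = 730.8 − 1.42 × 143.6 = 526.9 kg O₂/d.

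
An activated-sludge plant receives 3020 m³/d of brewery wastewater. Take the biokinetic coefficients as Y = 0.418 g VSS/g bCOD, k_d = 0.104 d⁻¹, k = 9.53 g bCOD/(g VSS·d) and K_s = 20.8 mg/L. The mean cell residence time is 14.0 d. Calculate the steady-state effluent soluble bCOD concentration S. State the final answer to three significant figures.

From the Monod/SRT balance for a CMAS, S = K_s·(1+k_d θ_c)/[θ_c·(Y k − k_d) − 1] = 20.8 × (1 + 0.104 × 14.0) / [14.0 × (0.418 × 9.53 − 0.104) − 1] = 51.08 / 53.31 = 0.9582 mg/L.

S ≈ 0.958 mg/L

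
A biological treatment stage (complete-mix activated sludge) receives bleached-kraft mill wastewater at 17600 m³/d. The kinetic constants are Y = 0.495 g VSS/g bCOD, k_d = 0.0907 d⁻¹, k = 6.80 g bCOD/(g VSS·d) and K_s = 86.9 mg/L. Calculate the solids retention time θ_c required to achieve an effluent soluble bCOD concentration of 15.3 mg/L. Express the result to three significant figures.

At the target effluent, Y k S/(K_s+S) = 0.495×6.80×15.3/102.2 = 0.5039 d⁻¹.
θ_c = 1/(μ − k_d) = 1/(0.5039 − 0.0907) = 1/0.4132 = 2.420 d.

θ_c ≈ 2.42 d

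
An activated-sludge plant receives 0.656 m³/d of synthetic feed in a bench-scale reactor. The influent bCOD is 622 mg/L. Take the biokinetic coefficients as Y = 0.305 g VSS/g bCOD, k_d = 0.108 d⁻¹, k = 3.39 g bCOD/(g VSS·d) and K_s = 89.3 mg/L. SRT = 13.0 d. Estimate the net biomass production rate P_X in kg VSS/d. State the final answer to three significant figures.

P_X ≈ 0.0501 kg VSS/d

Effluent substrate depends only on kinetics and SRT: S = K_s(1 + k_d θ_c) / [θ_c(Yk − k_d) − 1] = 89.3 × (1 + 0.108 × 13.0) / [13.0 × (0.305 × 3.39 − 0.108) − 1] = 214.7 / 11.04 = 19.45 mg/L.
Correct the yield for decay: Y_obs = Y/(1 + k_d θ_c) = 0.305 / (1 + 0.108 × 13.0) = 0.305 / 2.404 = 0.1269.
Substrate removed = Q·(S₀ − S) = 0.656 m³/d × (622 − 19.5) g/m³ = 3.95×10^2 g/d = 0.3952 kg/d.
Net biomass production P_X = Y_obs × Q·(S₀ − S) = 0.1269 × 0.3952 = 0.05014 kg VSS/d.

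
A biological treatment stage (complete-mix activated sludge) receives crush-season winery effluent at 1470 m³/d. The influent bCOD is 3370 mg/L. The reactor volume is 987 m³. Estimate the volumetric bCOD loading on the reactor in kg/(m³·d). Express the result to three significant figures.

L_v = Q S₀ / V = 1470 × 3370 × 10⁻³ / 987.0 = 5.019 kg/(m³·d).

L_v ≈ 5.02 kg bCOD/(m³·d)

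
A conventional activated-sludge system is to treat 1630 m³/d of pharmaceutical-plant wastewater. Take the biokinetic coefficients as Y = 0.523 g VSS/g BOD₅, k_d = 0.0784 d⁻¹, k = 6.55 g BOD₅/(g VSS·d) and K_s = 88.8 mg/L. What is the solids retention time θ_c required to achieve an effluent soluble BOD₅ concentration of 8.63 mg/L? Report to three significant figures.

Specific growth rate at S = 8.63 mg/L: μ = YkS/(K_s+S) = 0.523·6.55·8.63/(88.8+8.63) = 0.3034 d⁻¹.
Then 1/θ_c = μ − k_d = 0.3034 − 0.0784 = 0.2250 d⁻¹, giving θ_c = 4.444 d.

θ_c ≈ 4.44 d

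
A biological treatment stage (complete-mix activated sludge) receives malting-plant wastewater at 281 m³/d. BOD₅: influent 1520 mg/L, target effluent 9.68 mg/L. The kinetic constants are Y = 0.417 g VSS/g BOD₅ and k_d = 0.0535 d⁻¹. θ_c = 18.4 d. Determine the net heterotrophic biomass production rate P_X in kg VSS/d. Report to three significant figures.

P_X ≈ 89.2 kg VSS/d

Correct the yield for decay: Y_obs = Y/(1 + k_d θ_c) = 0.417 / (1 + 0.0535 × 18.4) = 0.417 / 1.984 = 0.2101.
Mass of BOD₅ removed per day: Q(S₀ − S) = 281 × 1510 g/m³ = 424.4 kg/d.
Biomass produced: P_X = Y_obs·Q·ΔS = 0.2101 × 424.4 ≈ 89.18 kg VSS/d.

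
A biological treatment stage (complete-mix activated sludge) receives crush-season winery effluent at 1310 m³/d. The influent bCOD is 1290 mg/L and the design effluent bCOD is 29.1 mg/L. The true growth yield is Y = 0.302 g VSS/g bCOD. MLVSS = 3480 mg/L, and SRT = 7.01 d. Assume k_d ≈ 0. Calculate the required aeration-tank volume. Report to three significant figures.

V ≈ 1000 m³

Biomass mass balance (decay neglected): V·X = Y·Q·(S₀ − S)·θ_c, so V = 0.302 × 1310 × (1290 − 29.1) × 7.01 / 3480 = 1005 m³.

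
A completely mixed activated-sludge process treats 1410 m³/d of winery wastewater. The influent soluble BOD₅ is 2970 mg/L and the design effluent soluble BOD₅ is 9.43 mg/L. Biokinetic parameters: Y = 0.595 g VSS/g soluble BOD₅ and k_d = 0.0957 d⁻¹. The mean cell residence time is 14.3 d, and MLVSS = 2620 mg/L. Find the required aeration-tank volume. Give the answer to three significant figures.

From the SRT design equation V = Y Q (S₀−S) θ_c / [X (1 + k_d θ_c)] = 0.595 × 1410 × (2970 − 9.43) × 14.3 / [2620 × (1 + 0.0957 × 14.3)] = 3.55×10^7 / 6205 = 5724 m³.

V ≈ 5720 m³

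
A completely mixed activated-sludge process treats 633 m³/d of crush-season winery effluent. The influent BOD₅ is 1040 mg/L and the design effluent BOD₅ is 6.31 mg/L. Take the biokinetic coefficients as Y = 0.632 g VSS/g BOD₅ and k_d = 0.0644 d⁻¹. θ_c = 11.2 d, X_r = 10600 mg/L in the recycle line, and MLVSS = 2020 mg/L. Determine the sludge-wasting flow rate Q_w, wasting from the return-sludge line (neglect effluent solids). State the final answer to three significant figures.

Q_w ≈ 22.7 m³/d

Rearranging the biomass balance for a CMAS with decay, V = Y·Q·ΔS·θ_c / [X·(1+k_d θ_c)] = 0.632 × 633 × (1040 − 6.31) × 11.2 / [2020 × (1 + 0.0644 × 11.2)] = 4.63×10^6 / 3477 = 1332 m³.
Q_w = (V·X)/(θ_c X_r) = 1332 × 2020 / (11.2 × 10600) = 22.66 m³/d.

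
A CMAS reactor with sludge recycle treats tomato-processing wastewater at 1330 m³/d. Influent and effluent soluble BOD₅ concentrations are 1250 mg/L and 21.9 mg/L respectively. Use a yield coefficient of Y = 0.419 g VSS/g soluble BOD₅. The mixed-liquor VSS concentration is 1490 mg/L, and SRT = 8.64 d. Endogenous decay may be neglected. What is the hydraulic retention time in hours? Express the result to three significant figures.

With k_d = 0 the design equation reduces to V = Y Q (S₀−S) θ_c / X = 0.419 × 1330 × (1250 − 21.9) × 8.64 / 1490 = 3969 m³.
τ = V/Q = 3969/1330 = 2.984 d, or 71.61 h.

τ ≈ 71.6 h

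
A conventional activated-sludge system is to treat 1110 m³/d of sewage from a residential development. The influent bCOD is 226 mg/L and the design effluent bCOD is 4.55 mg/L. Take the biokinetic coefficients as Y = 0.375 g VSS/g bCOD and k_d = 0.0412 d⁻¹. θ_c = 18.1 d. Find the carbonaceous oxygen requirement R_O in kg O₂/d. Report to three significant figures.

R_O ≈ 171 kg O₂/d

Observed yield with endogenous decay: Y_obs = Y / (1 + k_d·θ_c) = 0.375 / (1 + 0.0412 × 18.1) = 0.375 / 1.746 = 0.2148 g VSS/g bCOD.
Substrate removed = Q·(S₀ − S) = 1110 m³/d × (226 − 4.55) g/m³ = 2.46×10^5 g/d = 245.8 kg/d.
Biomass synthesised: P_X = Y_obs × 245.8 = 52.80 kg VSS/d.
Carbonaceous O₂ demand = substrate oxidised − cell-mass equivalent = 245.8 − 1.42 × 52.80 = 170.8 kg O₂/d.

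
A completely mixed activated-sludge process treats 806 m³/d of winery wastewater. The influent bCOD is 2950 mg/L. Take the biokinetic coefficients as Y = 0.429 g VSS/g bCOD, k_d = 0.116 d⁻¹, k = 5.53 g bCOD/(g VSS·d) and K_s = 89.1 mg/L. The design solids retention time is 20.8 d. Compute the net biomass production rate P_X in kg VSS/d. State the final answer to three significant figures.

For a completely mixed reactor with recycle the Lawrence–McCarty relation gives S = K_s·(1 + k_d·θ_c) / [θ_c·(Y·k − k_d) − 1] = 89.1 × (1 + 0.116 × 20.8) / [20.8 × (0.429 × 5.53 − 0.116) − 1] = 304.1 / 45.93 = 6.620 mg/L.
Y_obs = Y / (1 + k_d θ_c) = 0.429 / (1 + 0.116 × 20.8) = 0.429 / 3.413 = 0.1257.
ΔS = 2950 − 6.62 = 2943 mg/L, so the substrate removal rate is 806 × 2943/1000 = 2372 kg bCOD/d.
Biomass produced: P_X = Y_obs·Q·ΔS = 0.1257 × 2372 ≈ 298.2 kg VSS/d.

P_X ≈ 298 kg VSS/d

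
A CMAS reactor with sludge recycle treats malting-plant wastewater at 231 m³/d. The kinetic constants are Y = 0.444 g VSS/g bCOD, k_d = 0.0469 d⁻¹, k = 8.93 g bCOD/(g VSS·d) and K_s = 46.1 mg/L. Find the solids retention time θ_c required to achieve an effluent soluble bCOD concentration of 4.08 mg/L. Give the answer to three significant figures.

Specific growth rate at S = 4.08 mg/L: μ = YkS/(K_s+S) = 0.444·8.93·4.08/(46.1+4.08) = 0.3224 d⁻¹.
1/θ_c = 0.3224 − 0.0469 = 0.2755 d⁻¹, so θ_c = 3.630 d.

θ_c ≈ 3.63 d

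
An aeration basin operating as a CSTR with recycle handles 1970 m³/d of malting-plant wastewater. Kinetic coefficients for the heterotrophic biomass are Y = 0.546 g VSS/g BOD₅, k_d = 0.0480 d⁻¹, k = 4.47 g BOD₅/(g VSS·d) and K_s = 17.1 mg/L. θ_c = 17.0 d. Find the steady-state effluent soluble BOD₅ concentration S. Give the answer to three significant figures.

For a completely mixed reactor with recycle the Lawrence–McCarty relation gives S = K_s·(1 + k_d·θ_c) / [θ_c·(Y·k − k_d) − 1] = 17.1 × (1 + 0.0480 × 17.0) / [17.0 × (0.546 × 4.47 − 0.0480) − 1] = 31.05 / 39.67 = 0.7827 mg/L.

S ≈ 0.783 mg/L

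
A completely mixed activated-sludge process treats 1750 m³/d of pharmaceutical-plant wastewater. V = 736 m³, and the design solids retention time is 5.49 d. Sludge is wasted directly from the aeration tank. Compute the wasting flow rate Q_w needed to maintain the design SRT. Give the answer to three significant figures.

Q_w ≈ 134 m³/d

For wasting at MLVSS concentration, Q_w = V/θ_c = 736.0/5.49 = 134.1 m³/d.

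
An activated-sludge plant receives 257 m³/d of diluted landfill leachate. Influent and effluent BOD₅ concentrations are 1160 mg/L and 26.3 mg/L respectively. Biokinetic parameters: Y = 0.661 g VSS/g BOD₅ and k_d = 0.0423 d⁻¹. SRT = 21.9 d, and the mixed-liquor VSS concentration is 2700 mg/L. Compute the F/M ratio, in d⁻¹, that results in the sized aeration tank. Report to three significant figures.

F/M ≈ 0.136 d⁻¹

Rearranging the biomass balance for a CMAS with decay, V = Y·Q·ΔS·θ_c / [X·(1+k_d θ_c)] = 0.661 × 257 × (1160 − 26.3) × 21.9 / [2700 × (1 + 0.0423 × 21.9)] = 4.22×10^6 / 5201 = 810.9 m³.
F/M = Q·S₀ / (V·X) = 257 × 1160 / (810.9 × 2700) = 0.1362 g BOD₅·(g VSS·d)⁻¹.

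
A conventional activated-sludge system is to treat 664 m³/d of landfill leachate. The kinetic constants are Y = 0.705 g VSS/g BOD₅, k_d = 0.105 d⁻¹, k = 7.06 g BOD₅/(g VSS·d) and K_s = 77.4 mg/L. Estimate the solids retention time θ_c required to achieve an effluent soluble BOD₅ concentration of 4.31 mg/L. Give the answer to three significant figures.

Specific growth rate at S = 4.31 mg/L: μ = YkS/(K_s+S) = 0.705·7.06·4.31/(77.4+4.31) = 0.2625 d⁻¹.
θ_c = 1/(μ − k_d) = 1/(0.2625 − 0.105) = 1/0.1575 = 6.348 d.

θ_c ≈ 6.35 d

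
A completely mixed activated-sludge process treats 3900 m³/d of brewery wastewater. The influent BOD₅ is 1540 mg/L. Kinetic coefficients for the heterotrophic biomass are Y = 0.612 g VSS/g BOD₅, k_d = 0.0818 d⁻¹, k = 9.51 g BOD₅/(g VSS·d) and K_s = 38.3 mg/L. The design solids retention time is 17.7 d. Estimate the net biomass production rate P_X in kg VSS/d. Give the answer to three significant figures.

Effluent substrate depends only on kinetics and SRT: S = K_s(1 + k_d θ_c) / [θ_c(Yk − k_d) − 1] = 38.3 × (1 + 0.0818 × 17.7) / [17.7 × (0.612 × 9.51 − 0.0818) − 1] = 93.75 / 100.6 = 0.9322 mg/L.
The observed yield is Y_obs = Y/(1 + k_d·θ_c) = 0.612 / (1 + 0.0818 × 17.7) = 0.612 / 2.448 = 0.2500 g VSS per g BOD₅ removed.
Mass of BOD₅ removed per day: Q(S₀ − S) = 3900 × 1539 g/m³ = 6002 kg/d.
Net biomass production P_X = Y_obs × Q·(S₀ − S) = 0.2500 × 6002 = 1501 kg VSS/d.

P_X ≈ 1500 kg VSS/d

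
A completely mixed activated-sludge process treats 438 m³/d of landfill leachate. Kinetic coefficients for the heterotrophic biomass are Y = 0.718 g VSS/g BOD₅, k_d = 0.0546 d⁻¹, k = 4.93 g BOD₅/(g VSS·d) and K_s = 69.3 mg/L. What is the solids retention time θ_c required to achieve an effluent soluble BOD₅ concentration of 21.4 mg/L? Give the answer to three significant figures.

Specific growth rate at S = 21.4 mg/L: μ = YkS/(K_s+S) = 0.718·4.93·21.4/(69.3+21.4) = 0.8352 d⁻¹.
θ_c = 1/(μ − k_d) = 1/(0.8352 − 0.0546) = 1/0.7806 = 1.281 d.

θ_c ≈ 1.28 d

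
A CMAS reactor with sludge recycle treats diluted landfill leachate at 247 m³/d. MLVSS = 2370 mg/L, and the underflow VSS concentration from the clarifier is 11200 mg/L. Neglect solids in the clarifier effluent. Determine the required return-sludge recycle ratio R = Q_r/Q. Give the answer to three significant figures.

Solids balance on the clarifier gives (1+R)X = R·X_r, so R = X/(X_r − X) = 2370 / (11200 − 2370) = 0.2684.

R ≈ 0.268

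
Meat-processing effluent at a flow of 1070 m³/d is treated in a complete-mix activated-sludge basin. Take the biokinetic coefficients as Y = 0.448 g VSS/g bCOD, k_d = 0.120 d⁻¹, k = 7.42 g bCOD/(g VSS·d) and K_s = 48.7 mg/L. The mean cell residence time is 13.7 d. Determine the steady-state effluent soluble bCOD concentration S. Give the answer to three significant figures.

S ≈ 3.00 mg/L

Effluent substrate depends only on kinetics and SRT: S = K_s(1 + k_d θ_c) / [θ_c(Yk − k_d) − 1] = 48.7 × (1 + 0.120 × 13.7) / [13.7 × (0.448 × 7.42 − 0.120) − 1] = 128.8 / 42.90 = 3.002 mg/L.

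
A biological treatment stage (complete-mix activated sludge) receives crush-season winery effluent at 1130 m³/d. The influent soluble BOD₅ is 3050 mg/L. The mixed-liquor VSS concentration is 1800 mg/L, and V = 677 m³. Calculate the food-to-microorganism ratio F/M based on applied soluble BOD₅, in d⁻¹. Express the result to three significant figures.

F/M ≈ 2.83 d⁻¹

F/M = applied load / biomass = Q·S₀/(V·X) = 1130 × 3050 / (677.0 × 1800) = 2.828 d⁻¹.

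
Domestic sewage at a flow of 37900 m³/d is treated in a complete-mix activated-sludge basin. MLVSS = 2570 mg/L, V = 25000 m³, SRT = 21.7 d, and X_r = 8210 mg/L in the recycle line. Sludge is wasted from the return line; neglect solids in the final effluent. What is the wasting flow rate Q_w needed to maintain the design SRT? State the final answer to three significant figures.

Q_w ≈ 361 m³/d

Wasting from the return line (neglecting effluent solids): Q_w = V·X / (θ_c·X_r) = 25000 × 2570 / (21.7 × 8210) = 360.6 m³/d.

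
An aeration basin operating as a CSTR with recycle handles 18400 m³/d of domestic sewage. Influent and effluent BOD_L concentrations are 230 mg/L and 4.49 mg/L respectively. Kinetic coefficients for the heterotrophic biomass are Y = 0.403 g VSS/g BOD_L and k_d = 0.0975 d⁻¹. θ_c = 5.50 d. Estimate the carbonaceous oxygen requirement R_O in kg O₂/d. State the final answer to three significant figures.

R_O ≈ 2600 kg O₂/d

Observed yield with endogenous decay: Y_obs = Y / (1 + k_d·θ_c) = 0.403 / (1 + 0.0975 × 5.50) = 0.403 / 1.536 = 0.2623 g VSS/g BOD_L.
Mass of BOD_L removed per day: Q(S₀ − S) = 18400 × 225.5 g/m³ = 4149 kg/d.
P_X = Y_obs·Q·(S₀ − S) = 0.2623 × 4149 = 1088 kg VSS/d.
R_O = Q·ΔS − 1.42 P_X = 4149 − 1546 = 2604 kg O₂/d.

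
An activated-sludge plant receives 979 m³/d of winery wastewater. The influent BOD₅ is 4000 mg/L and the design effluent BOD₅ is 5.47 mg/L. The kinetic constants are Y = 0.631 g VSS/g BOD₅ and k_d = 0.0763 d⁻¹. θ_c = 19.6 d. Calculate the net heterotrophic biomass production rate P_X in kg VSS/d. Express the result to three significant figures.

P_X ≈ 989 kg VSS/d

Y_obs = Y / (1 + k_d θ_c) = 0.631 / (1 + 0.0763 × 19.6) = 0.631 / 2.495 = 0.2529.
Mass of BOD₅ removed per day: Q(S₀ − S) = 979 × 3995 g/m³ = 3911 kg/d.
So the net sludge growth is P_X = 0.2529 × 3911 = 988.8 kg VSS/d.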